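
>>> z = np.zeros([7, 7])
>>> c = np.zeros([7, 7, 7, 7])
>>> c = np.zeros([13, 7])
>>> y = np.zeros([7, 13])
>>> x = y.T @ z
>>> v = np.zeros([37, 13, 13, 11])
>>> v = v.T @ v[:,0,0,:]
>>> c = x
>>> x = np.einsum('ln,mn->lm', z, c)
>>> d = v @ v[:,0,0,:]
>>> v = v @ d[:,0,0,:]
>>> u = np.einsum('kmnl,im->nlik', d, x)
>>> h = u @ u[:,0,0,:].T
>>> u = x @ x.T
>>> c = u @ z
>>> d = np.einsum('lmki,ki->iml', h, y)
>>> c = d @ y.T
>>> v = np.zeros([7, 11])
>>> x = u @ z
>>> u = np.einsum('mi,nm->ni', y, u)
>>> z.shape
(7, 7)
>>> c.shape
(13, 11, 7)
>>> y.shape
(7, 13)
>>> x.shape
(7, 7)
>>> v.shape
(7, 11)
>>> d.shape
(13, 11, 13)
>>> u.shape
(7, 13)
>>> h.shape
(13, 11, 7, 13)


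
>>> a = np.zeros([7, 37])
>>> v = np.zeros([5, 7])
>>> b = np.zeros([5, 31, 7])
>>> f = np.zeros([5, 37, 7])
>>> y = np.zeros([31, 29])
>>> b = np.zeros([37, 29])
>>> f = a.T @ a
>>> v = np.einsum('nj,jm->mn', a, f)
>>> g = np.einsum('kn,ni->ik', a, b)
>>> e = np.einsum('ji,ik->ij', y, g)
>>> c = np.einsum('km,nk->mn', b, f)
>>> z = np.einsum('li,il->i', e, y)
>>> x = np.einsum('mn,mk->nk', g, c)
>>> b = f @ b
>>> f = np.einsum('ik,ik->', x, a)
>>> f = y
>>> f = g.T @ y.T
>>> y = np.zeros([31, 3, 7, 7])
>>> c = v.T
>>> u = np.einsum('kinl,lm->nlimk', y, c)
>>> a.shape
(7, 37)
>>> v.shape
(37, 7)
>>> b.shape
(37, 29)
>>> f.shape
(7, 31)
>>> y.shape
(31, 3, 7, 7)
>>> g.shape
(29, 7)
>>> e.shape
(29, 31)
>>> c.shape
(7, 37)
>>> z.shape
(31,)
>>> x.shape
(7, 37)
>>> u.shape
(7, 7, 3, 37, 31)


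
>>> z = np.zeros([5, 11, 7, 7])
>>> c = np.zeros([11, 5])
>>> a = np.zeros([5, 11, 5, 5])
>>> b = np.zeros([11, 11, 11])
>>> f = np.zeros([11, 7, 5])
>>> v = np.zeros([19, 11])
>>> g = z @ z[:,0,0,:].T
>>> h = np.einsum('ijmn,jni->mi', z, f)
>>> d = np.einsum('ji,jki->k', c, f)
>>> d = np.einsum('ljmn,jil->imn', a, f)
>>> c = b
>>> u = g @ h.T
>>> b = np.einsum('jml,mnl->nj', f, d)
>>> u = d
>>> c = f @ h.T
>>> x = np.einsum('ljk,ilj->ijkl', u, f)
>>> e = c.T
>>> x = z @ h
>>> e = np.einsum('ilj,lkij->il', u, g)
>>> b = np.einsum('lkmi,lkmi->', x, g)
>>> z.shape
(5, 11, 7, 7)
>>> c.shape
(11, 7, 7)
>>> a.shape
(5, 11, 5, 5)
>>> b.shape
()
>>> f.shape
(11, 7, 5)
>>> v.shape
(19, 11)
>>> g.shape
(5, 11, 7, 5)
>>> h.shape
(7, 5)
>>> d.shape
(7, 5, 5)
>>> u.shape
(7, 5, 5)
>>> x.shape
(5, 11, 7, 5)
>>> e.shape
(7, 5)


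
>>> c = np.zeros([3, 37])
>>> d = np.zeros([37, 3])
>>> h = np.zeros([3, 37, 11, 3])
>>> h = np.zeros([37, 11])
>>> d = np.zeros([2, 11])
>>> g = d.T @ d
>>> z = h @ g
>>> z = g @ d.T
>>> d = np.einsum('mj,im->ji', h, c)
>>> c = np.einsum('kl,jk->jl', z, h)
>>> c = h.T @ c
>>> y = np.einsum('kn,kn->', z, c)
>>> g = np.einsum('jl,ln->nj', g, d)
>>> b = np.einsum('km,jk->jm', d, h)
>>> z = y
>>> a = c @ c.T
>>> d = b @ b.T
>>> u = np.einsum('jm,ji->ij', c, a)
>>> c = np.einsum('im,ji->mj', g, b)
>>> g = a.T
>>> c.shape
(11, 37)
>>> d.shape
(37, 37)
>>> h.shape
(37, 11)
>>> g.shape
(11, 11)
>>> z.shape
()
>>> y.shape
()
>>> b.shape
(37, 3)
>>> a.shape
(11, 11)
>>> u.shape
(11, 11)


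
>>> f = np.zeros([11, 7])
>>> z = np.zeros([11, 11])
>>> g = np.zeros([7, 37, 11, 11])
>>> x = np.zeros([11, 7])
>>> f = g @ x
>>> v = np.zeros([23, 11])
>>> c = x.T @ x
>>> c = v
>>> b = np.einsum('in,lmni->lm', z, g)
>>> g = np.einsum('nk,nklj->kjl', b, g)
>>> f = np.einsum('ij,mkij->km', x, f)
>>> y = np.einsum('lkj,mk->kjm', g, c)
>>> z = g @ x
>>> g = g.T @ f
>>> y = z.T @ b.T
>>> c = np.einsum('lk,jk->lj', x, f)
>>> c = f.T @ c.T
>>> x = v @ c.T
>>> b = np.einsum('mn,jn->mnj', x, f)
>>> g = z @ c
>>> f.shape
(37, 7)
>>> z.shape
(37, 11, 7)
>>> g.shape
(37, 11, 11)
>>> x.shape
(23, 7)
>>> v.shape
(23, 11)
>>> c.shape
(7, 11)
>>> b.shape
(23, 7, 37)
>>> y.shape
(7, 11, 7)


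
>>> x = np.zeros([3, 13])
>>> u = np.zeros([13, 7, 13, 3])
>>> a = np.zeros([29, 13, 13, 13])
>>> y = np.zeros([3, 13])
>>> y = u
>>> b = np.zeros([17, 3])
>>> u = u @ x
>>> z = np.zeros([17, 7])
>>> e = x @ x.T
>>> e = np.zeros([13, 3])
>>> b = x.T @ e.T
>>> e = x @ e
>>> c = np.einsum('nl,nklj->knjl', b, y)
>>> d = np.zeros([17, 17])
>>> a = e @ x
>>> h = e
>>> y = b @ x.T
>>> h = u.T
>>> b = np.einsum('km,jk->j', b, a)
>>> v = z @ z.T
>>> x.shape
(3, 13)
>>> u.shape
(13, 7, 13, 13)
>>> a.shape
(3, 13)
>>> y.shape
(13, 3)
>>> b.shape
(3,)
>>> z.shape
(17, 7)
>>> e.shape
(3, 3)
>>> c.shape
(7, 13, 3, 13)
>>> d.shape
(17, 17)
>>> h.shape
(13, 13, 7, 13)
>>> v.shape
(17, 17)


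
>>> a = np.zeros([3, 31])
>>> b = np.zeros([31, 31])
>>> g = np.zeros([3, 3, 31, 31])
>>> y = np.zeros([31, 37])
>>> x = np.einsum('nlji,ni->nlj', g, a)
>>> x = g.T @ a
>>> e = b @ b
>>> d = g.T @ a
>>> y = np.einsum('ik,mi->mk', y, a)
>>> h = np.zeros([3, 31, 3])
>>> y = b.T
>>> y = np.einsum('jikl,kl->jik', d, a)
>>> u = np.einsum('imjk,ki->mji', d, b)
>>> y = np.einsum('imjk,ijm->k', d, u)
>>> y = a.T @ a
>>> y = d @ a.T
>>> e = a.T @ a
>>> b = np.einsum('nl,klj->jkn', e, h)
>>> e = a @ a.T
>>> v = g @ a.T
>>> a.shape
(3, 31)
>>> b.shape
(3, 3, 31)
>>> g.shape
(3, 3, 31, 31)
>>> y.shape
(31, 31, 3, 3)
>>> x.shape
(31, 31, 3, 31)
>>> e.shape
(3, 3)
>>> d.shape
(31, 31, 3, 31)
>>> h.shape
(3, 31, 3)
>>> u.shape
(31, 3, 31)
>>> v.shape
(3, 3, 31, 3)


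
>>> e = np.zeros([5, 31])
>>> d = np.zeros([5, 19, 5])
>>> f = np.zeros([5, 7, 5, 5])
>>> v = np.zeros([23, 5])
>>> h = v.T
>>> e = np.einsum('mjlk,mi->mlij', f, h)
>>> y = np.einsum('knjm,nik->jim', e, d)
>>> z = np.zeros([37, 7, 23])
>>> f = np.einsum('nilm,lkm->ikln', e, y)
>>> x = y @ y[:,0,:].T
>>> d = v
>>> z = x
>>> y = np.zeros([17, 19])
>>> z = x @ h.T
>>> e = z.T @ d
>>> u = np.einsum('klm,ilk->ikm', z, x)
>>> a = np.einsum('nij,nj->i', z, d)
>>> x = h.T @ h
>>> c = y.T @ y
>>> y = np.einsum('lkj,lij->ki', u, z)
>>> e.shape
(5, 19, 5)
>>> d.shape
(23, 5)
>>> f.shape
(5, 19, 23, 5)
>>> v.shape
(23, 5)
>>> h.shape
(5, 23)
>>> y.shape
(23, 19)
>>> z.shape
(23, 19, 5)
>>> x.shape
(23, 23)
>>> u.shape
(23, 23, 5)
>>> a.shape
(19,)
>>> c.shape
(19, 19)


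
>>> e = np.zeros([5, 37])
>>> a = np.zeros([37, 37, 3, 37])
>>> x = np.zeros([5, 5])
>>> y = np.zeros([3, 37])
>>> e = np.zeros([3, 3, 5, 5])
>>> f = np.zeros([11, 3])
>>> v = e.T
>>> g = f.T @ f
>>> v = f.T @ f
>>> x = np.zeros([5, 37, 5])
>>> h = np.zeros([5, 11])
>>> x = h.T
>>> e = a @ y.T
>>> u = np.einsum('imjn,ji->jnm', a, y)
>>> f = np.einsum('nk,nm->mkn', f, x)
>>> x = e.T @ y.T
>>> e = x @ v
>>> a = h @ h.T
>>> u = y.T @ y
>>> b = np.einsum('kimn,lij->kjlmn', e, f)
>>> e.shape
(3, 3, 37, 3)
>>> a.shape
(5, 5)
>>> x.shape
(3, 3, 37, 3)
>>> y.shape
(3, 37)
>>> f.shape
(5, 3, 11)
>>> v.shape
(3, 3)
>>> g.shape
(3, 3)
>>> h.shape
(5, 11)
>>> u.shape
(37, 37)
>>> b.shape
(3, 11, 5, 37, 3)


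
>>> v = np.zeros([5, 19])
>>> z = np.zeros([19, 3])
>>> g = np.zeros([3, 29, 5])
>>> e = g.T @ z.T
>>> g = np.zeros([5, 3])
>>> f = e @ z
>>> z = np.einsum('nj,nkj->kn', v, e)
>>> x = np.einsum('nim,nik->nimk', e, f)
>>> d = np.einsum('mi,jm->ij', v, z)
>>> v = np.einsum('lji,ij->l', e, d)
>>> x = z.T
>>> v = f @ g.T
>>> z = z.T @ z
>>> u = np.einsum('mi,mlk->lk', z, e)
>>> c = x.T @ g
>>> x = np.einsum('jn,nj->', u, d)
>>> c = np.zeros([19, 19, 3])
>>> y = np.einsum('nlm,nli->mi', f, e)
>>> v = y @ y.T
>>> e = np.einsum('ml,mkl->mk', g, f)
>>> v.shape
(3, 3)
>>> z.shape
(5, 5)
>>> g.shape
(5, 3)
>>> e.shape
(5, 29)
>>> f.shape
(5, 29, 3)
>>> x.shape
()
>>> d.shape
(19, 29)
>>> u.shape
(29, 19)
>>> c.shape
(19, 19, 3)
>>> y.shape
(3, 19)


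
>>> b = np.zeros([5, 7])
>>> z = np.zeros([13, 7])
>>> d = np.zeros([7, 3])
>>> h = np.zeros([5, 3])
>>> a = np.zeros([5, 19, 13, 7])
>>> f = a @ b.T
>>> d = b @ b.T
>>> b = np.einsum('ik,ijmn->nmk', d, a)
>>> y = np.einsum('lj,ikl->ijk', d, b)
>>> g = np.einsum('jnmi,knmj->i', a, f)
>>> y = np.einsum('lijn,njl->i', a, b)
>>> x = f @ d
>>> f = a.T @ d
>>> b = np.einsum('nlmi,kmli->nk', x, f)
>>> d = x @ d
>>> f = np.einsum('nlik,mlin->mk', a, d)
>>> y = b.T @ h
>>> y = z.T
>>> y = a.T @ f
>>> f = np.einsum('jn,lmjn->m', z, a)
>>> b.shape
(5, 7)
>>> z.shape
(13, 7)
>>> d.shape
(5, 19, 13, 5)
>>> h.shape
(5, 3)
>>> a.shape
(5, 19, 13, 7)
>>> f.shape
(19,)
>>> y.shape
(7, 13, 19, 7)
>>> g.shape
(7,)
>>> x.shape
(5, 19, 13, 5)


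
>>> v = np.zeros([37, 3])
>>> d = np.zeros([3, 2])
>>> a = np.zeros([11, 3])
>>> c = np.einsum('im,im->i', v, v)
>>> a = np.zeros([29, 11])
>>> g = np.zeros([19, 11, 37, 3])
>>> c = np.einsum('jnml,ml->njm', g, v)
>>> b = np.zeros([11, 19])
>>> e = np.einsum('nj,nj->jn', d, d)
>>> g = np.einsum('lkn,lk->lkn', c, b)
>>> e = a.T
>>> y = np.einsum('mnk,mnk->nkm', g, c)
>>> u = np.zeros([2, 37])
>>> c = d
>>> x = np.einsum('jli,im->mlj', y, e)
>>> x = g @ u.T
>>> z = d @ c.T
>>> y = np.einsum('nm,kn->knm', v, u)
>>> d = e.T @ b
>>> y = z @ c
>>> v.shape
(37, 3)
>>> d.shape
(29, 19)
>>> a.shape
(29, 11)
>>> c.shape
(3, 2)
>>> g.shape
(11, 19, 37)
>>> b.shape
(11, 19)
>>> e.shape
(11, 29)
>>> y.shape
(3, 2)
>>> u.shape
(2, 37)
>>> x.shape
(11, 19, 2)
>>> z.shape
(3, 3)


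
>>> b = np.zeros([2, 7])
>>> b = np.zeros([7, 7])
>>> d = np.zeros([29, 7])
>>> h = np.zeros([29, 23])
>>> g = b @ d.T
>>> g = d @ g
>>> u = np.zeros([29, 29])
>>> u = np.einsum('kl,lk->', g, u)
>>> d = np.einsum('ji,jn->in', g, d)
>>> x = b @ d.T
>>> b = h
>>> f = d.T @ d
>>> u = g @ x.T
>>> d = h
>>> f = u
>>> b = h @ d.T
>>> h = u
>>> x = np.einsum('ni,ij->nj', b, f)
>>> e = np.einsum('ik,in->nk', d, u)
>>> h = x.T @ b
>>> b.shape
(29, 29)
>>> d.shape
(29, 23)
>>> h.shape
(7, 29)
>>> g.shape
(29, 29)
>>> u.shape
(29, 7)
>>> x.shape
(29, 7)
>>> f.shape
(29, 7)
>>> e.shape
(7, 23)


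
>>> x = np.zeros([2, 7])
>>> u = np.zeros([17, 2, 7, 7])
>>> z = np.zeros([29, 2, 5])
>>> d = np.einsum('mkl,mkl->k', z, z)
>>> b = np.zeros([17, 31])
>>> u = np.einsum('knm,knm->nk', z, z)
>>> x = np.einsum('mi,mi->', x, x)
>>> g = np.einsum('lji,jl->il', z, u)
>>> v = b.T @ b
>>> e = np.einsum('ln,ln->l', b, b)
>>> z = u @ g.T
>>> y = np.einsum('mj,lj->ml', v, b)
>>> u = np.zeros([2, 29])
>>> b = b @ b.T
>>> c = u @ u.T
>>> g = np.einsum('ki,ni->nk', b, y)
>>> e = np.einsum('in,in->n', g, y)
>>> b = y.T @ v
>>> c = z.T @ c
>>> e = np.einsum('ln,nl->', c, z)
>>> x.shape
()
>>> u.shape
(2, 29)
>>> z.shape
(2, 5)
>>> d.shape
(2,)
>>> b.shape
(17, 31)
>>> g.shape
(31, 17)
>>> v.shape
(31, 31)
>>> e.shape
()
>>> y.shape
(31, 17)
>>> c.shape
(5, 2)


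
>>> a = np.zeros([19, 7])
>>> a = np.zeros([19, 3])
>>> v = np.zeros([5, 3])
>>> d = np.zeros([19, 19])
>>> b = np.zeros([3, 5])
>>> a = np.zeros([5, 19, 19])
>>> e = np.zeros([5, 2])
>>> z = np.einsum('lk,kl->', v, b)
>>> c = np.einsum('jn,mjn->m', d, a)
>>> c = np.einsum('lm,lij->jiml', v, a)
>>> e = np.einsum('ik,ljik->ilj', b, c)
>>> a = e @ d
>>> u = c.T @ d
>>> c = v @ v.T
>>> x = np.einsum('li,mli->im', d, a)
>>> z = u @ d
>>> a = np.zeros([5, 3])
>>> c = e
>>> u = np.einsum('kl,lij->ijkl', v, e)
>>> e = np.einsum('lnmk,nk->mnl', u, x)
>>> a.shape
(5, 3)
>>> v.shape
(5, 3)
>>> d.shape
(19, 19)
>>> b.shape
(3, 5)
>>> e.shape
(5, 19, 19)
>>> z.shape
(5, 3, 19, 19)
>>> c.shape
(3, 19, 19)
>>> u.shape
(19, 19, 5, 3)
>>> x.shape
(19, 3)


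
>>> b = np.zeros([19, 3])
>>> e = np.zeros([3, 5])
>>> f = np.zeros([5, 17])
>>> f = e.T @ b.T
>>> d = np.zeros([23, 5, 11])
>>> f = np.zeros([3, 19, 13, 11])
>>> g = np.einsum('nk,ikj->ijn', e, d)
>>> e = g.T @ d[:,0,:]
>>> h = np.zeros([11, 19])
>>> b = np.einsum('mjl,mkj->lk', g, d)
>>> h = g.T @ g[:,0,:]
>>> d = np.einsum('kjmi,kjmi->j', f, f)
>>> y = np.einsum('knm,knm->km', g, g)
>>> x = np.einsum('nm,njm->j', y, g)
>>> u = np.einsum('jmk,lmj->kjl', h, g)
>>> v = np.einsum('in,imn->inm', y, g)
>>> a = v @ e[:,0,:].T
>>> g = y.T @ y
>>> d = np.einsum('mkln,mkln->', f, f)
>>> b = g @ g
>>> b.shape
(3, 3)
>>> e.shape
(3, 11, 11)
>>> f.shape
(3, 19, 13, 11)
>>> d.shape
()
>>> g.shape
(3, 3)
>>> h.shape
(3, 11, 3)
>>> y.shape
(23, 3)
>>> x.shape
(11,)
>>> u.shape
(3, 3, 23)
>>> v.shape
(23, 3, 11)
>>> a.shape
(23, 3, 3)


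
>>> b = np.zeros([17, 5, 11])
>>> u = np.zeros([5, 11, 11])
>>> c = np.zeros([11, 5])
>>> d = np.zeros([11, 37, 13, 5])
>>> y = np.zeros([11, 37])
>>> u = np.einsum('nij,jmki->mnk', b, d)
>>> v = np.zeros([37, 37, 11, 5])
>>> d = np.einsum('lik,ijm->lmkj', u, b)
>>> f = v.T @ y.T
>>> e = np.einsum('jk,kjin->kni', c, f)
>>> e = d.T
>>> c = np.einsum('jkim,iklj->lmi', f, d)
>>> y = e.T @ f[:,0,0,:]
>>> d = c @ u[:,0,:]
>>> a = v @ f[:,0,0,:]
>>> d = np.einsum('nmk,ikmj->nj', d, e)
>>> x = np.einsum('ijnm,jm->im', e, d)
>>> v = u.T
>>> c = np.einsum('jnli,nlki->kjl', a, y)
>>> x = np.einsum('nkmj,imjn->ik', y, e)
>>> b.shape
(17, 5, 11)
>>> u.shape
(37, 17, 13)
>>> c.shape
(13, 37, 11)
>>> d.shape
(13, 37)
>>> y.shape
(37, 11, 13, 11)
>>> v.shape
(13, 17, 37)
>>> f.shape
(5, 11, 37, 11)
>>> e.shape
(5, 13, 11, 37)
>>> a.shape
(37, 37, 11, 11)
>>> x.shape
(5, 11)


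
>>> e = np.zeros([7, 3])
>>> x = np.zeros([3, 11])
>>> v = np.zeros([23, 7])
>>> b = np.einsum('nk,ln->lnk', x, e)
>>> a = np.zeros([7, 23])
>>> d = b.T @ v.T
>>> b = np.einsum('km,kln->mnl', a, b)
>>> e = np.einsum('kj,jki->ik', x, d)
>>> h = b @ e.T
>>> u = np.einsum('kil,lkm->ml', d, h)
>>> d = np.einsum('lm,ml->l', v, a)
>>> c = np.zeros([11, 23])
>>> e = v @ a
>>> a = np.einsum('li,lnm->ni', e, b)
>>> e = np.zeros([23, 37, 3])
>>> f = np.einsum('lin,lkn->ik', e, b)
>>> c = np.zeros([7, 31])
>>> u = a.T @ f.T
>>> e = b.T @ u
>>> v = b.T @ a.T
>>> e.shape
(3, 11, 37)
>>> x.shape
(3, 11)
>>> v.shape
(3, 11, 11)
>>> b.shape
(23, 11, 3)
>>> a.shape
(11, 23)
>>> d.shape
(23,)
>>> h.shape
(23, 11, 23)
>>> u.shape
(23, 37)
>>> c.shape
(7, 31)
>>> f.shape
(37, 11)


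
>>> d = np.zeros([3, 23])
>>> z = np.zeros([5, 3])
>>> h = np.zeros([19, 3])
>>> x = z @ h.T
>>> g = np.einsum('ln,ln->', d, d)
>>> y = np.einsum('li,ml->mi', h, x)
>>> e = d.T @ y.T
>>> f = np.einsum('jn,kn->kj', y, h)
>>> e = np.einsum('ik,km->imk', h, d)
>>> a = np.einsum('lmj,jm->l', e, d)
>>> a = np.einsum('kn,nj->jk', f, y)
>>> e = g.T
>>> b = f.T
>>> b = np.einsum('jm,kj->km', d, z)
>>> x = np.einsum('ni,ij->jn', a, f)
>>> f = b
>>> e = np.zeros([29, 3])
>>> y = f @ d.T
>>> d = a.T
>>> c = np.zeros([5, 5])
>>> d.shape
(19, 3)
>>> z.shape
(5, 3)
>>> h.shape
(19, 3)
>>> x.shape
(5, 3)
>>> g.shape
()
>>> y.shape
(5, 3)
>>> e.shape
(29, 3)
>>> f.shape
(5, 23)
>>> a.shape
(3, 19)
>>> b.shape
(5, 23)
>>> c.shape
(5, 5)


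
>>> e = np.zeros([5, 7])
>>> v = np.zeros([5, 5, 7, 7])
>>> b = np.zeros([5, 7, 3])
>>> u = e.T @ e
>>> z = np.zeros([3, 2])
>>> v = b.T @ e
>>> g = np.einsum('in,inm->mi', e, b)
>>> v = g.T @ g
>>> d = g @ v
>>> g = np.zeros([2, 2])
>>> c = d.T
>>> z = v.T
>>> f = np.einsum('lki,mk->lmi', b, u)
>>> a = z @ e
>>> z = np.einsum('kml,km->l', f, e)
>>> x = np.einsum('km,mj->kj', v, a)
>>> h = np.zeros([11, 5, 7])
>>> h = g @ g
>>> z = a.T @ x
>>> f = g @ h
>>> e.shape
(5, 7)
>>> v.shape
(5, 5)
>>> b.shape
(5, 7, 3)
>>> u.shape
(7, 7)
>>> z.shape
(7, 7)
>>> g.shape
(2, 2)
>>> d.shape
(3, 5)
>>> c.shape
(5, 3)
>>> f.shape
(2, 2)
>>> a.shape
(5, 7)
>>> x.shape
(5, 7)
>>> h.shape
(2, 2)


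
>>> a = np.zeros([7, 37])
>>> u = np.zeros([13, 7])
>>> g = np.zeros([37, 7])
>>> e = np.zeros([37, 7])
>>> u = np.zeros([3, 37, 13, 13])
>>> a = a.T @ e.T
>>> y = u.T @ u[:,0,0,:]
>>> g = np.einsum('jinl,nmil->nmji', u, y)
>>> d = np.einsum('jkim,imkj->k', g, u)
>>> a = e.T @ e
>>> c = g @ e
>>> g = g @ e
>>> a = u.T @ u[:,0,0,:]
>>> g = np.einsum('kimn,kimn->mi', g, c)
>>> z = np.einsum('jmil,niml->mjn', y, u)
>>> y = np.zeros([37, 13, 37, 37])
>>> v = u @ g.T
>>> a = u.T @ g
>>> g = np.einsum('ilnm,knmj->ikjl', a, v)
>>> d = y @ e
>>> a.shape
(13, 13, 37, 13)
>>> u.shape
(3, 37, 13, 13)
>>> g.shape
(13, 3, 3, 13)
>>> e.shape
(37, 7)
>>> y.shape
(37, 13, 37, 37)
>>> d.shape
(37, 13, 37, 7)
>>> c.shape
(13, 13, 3, 7)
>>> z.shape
(13, 13, 3)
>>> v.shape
(3, 37, 13, 3)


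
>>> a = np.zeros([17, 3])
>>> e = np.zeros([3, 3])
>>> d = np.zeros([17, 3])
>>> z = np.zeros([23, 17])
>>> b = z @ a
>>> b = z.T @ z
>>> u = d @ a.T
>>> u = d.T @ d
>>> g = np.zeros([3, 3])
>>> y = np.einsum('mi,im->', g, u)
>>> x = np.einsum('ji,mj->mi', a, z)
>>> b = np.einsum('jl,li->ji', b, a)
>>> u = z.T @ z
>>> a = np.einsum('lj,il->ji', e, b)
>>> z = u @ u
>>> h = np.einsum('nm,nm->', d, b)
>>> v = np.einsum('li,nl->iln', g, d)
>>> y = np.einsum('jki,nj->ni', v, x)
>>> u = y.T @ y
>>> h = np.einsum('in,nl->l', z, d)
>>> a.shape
(3, 17)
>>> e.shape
(3, 3)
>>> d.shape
(17, 3)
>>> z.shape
(17, 17)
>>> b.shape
(17, 3)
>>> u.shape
(17, 17)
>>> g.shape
(3, 3)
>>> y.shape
(23, 17)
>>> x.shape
(23, 3)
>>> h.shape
(3,)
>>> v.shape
(3, 3, 17)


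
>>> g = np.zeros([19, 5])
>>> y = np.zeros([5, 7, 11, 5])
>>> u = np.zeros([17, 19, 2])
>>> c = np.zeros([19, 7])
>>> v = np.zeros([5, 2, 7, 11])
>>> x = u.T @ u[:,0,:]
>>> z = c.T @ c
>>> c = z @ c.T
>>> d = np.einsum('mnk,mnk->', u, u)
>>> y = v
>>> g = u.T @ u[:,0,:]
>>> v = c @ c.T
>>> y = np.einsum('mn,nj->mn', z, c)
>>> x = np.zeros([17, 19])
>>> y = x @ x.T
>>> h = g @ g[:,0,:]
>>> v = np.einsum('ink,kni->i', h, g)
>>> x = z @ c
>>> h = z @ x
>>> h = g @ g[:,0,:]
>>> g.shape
(2, 19, 2)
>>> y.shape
(17, 17)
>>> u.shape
(17, 19, 2)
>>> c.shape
(7, 19)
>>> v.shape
(2,)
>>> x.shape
(7, 19)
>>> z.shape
(7, 7)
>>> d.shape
()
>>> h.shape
(2, 19, 2)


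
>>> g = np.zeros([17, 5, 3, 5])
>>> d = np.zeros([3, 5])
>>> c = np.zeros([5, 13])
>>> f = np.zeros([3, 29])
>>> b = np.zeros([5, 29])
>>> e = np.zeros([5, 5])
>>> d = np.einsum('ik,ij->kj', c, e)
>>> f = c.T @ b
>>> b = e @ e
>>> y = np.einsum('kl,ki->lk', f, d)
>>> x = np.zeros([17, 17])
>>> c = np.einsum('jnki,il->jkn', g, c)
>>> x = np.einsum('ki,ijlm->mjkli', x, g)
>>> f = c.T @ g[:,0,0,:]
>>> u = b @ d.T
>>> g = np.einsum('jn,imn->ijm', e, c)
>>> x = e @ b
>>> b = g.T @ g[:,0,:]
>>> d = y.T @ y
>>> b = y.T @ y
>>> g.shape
(17, 5, 3)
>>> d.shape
(13, 13)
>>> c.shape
(17, 3, 5)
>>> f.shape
(5, 3, 5)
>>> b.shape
(13, 13)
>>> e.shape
(5, 5)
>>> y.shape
(29, 13)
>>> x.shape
(5, 5)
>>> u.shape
(5, 13)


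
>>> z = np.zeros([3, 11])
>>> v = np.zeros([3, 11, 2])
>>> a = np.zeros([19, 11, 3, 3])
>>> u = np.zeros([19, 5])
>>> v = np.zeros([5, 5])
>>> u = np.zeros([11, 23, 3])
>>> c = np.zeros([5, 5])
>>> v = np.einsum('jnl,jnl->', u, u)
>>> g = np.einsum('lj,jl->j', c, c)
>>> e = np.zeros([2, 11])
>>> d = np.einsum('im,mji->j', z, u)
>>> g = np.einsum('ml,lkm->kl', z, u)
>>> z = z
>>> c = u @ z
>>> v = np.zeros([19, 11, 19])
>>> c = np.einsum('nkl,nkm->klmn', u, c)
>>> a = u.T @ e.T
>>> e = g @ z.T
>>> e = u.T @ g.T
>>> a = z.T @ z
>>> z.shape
(3, 11)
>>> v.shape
(19, 11, 19)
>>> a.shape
(11, 11)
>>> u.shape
(11, 23, 3)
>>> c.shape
(23, 3, 11, 11)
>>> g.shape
(23, 11)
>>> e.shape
(3, 23, 23)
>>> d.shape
(23,)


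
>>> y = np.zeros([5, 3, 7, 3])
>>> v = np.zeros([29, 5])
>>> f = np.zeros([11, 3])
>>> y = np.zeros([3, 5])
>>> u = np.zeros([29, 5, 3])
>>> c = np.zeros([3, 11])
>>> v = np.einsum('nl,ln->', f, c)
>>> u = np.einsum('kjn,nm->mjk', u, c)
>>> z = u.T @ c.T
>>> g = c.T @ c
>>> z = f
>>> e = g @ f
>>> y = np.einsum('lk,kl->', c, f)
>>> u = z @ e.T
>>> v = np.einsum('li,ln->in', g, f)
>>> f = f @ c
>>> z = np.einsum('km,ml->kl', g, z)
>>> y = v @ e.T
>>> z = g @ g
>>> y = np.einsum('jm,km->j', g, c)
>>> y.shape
(11,)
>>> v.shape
(11, 3)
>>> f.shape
(11, 11)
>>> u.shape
(11, 11)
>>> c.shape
(3, 11)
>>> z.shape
(11, 11)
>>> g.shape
(11, 11)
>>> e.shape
(11, 3)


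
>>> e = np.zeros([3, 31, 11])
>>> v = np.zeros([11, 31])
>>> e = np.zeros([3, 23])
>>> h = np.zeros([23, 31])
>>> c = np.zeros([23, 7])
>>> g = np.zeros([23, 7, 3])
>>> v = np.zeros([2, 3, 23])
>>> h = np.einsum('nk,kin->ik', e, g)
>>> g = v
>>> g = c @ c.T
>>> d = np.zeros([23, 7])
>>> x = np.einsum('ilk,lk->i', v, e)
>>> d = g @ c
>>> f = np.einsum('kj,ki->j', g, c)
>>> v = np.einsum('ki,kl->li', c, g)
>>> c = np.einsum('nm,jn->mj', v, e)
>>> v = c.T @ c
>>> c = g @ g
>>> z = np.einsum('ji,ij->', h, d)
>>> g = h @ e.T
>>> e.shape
(3, 23)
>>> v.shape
(3, 3)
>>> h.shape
(7, 23)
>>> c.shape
(23, 23)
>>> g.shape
(7, 3)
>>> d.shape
(23, 7)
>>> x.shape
(2,)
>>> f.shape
(23,)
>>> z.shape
()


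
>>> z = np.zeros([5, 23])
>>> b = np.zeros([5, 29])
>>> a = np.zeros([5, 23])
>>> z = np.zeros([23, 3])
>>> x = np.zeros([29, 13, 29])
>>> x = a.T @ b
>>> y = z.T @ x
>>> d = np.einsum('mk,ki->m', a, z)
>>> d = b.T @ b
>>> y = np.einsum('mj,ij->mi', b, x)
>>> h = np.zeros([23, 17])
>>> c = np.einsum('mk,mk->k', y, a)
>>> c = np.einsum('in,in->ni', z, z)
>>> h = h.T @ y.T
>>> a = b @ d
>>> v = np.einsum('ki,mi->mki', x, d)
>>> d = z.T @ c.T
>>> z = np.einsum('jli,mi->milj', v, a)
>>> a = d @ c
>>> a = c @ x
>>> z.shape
(5, 29, 23, 29)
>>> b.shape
(5, 29)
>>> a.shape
(3, 29)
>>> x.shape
(23, 29)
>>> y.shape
(5, 23)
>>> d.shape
(3, 3)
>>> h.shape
(17, 5)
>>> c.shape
(3, 23)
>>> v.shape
(29, 23, 29)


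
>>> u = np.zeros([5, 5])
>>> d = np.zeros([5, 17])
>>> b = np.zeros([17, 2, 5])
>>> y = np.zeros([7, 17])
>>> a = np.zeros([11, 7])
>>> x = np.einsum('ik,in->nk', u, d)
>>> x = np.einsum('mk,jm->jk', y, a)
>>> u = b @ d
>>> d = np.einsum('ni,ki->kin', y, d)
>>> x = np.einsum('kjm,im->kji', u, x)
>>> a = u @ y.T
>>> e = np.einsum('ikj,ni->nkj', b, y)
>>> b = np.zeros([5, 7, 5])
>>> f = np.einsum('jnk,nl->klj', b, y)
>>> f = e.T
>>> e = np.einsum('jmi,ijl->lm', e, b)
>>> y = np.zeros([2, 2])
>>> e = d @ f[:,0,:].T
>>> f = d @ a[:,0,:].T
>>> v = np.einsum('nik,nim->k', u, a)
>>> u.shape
(17, 2, 17)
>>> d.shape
(5, 17, 7)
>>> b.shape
(5, 7, 5)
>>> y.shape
(2, 2)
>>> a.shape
(17, 2, 7)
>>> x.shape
(17, 2, 11)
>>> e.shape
(5, 17, 5)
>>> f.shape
(5, 17, 17)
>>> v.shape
(17,)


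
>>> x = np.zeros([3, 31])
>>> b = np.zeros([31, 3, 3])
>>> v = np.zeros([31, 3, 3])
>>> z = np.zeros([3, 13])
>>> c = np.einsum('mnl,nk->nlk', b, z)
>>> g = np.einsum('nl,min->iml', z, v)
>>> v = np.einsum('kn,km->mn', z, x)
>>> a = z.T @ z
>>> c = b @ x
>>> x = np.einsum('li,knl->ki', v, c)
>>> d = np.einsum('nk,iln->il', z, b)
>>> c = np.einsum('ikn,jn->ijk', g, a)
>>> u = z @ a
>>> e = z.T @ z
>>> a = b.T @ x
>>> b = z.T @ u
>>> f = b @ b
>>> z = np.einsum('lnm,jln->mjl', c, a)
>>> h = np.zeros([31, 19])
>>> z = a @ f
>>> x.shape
(31, 13)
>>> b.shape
(13, 13)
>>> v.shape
(31, 13)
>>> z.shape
(3, 3, 13)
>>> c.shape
(3, 13, 31)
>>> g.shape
(3, 31, 13)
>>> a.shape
(3, 3, 13)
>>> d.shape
(31, 3)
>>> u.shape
(3, 13)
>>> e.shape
(13, 13)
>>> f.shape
(13, 13)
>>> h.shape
(31, 19)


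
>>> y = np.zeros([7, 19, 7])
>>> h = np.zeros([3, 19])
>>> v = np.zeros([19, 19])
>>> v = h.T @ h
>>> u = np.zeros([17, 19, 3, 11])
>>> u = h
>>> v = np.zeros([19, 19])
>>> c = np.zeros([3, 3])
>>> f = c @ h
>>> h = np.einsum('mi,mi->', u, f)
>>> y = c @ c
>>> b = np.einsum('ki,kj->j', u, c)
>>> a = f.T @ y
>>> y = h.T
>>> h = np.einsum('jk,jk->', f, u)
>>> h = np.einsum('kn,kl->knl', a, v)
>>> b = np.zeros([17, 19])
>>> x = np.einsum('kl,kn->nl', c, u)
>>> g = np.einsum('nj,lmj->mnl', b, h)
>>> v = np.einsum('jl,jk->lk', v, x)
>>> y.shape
()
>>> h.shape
(19, 3, 19)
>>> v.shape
(19, 3)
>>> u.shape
(3, 19)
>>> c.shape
(3, 3)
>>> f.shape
(3, 19)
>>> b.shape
(17, 19)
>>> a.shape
(19, 3)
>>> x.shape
(19, 3)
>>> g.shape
(3, 17, 19)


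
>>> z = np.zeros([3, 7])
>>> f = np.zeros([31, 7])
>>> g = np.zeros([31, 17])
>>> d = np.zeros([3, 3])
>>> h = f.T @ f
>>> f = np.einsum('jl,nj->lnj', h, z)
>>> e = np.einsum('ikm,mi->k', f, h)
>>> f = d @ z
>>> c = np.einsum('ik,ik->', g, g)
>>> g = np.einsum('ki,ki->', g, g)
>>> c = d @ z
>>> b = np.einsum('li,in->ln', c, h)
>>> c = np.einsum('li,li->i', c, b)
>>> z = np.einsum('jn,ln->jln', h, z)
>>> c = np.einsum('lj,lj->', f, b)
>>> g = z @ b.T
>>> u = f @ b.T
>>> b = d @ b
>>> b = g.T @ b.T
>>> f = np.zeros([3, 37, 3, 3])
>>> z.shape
(7, 3, 7)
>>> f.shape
(3, 37, 3, 3)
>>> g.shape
(7, 3, 3)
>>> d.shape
(3, 3)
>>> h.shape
(7, 7)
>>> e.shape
(3,)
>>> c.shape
()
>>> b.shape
(3, 3, 3)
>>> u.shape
(3, 3)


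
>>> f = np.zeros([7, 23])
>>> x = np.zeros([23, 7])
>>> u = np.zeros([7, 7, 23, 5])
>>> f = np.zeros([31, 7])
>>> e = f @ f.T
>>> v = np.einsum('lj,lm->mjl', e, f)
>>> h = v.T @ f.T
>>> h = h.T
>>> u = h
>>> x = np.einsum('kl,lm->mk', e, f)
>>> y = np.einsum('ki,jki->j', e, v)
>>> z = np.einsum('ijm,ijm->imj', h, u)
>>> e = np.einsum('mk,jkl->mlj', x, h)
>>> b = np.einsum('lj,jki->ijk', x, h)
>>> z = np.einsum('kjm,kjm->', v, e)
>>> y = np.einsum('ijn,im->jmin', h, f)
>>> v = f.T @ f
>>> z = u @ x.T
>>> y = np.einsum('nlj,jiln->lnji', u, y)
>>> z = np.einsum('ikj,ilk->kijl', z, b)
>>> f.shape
(31, 7)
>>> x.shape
(7, 31)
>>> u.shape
(31, 31, 31)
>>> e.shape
(7, 31, 31)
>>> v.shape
(7, 7)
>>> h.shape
(31, 31, 31)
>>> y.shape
(31, 31, 31, 7)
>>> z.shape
(31, 31, 7, 31)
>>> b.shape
(31, 31, 31)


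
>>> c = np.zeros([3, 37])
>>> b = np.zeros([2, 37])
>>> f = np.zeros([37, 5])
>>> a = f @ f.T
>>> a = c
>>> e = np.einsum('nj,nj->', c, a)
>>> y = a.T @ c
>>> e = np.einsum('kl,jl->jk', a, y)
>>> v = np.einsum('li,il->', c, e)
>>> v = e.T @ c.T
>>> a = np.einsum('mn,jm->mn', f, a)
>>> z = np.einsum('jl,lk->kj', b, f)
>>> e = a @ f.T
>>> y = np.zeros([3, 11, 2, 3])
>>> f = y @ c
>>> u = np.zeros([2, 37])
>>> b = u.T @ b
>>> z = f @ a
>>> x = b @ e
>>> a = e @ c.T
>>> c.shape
(3, 37)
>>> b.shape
(37, 37)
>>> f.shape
(3, 11, 2, 37)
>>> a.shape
(37, 3)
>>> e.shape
(37, 37)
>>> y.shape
(3, 11, 2, 3)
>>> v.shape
(3, 3)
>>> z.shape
(3, 11, 2, 5)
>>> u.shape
(2, 37)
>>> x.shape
(37, 37)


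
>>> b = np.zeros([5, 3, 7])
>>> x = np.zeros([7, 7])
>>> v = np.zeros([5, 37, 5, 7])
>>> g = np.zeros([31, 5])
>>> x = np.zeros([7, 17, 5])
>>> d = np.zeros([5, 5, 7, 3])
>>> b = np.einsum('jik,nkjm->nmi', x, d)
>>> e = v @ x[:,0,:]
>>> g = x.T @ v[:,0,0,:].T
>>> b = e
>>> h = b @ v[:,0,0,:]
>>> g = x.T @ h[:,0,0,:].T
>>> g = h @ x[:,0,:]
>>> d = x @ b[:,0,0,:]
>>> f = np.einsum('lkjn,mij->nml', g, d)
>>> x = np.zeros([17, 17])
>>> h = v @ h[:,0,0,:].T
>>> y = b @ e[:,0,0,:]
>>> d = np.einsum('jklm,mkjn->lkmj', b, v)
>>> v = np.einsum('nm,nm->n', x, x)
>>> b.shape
(5, 37, 5, 5)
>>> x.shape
(17, 17)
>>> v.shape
(17,)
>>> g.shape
(5, 37, 5, 5)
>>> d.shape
(5, 37, 5, 5)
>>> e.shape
(5, 37, 5, 5)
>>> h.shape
(5, 37, 5, 5)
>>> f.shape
(5, 7, 5)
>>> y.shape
(5, 37, 5, 5)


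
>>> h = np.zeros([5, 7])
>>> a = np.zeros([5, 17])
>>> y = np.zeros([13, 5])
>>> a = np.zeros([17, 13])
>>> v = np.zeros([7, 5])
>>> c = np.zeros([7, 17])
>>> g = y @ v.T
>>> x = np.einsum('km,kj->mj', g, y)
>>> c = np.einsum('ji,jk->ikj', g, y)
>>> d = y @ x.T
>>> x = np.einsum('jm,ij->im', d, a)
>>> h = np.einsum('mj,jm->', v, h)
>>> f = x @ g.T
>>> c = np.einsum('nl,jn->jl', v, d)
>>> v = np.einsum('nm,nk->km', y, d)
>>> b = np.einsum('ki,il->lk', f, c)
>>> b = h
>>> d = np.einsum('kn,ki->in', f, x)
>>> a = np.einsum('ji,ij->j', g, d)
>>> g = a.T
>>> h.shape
()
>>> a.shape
(13,)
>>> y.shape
(13, 5)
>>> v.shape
(7, 5)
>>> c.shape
(13, 5)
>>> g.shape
(13,)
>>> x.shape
(17, 7)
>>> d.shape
(7, 13)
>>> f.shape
(17, 13)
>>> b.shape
()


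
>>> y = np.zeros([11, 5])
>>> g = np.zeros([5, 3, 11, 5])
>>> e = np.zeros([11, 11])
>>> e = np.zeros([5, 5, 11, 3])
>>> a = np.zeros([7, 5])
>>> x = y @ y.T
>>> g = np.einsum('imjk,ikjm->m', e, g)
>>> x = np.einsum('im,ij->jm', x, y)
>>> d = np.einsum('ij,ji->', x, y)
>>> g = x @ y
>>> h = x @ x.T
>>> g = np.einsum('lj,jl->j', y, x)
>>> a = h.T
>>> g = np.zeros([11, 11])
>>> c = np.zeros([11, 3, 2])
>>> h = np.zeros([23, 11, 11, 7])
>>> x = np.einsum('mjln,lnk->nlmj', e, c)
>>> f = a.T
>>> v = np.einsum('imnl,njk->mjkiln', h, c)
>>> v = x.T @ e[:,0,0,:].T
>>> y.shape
(11, 5)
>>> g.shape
(11, 11)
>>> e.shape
(5, 5, 11, 3)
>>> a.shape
(5, 5)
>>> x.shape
(3, 11, 5, 5)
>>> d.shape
()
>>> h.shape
(23, 11, 11, 7)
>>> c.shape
(11, 3, 2)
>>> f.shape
(5, 5)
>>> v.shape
(5, 5, 11, 5)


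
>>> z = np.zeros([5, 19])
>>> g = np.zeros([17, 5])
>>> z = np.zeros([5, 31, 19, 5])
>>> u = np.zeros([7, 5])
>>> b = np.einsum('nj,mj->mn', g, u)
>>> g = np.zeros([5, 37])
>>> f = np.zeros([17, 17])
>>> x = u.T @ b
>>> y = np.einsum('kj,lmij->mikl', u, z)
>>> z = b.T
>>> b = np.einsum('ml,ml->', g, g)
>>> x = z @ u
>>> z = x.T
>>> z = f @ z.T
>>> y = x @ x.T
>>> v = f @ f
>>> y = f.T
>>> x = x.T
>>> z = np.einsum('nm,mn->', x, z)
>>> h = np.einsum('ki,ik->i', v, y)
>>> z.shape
()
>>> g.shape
(5, 37)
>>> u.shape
(7, 5)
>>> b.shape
()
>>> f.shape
(17, 17)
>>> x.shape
(5, 17)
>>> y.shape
(17, 17)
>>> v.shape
(17, 17)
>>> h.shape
(17,)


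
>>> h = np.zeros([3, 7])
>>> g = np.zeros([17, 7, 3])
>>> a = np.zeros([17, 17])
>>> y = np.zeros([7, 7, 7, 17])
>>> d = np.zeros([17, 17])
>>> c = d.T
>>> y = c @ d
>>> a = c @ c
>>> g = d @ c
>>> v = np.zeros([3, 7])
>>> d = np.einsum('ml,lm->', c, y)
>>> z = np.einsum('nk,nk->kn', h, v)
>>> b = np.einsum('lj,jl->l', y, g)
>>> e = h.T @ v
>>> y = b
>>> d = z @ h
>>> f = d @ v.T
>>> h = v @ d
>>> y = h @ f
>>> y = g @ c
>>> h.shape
(3, 7)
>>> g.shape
(17, 17)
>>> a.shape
(17, 17)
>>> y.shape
(17, 17)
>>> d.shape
(7, 7)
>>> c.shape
(17, 17)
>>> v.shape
(3, 7)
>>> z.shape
(7, 3)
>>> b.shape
(17,)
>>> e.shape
(7, 7)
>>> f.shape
(7, 3)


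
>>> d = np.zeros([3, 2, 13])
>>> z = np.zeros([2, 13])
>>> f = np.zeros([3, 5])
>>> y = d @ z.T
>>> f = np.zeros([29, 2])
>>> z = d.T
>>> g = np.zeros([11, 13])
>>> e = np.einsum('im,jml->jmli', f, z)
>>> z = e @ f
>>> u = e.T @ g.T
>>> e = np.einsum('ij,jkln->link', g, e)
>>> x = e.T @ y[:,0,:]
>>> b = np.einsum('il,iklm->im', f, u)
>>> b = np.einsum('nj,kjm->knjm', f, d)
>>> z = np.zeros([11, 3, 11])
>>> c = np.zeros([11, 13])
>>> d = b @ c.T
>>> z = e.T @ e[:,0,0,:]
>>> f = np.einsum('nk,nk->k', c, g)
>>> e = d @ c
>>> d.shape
(3, 29, 2, 11)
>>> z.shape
(2, 29, 11, 2)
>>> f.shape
(13,)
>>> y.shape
(3, 2, 2)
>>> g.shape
(11, 13)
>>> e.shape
(3, 29, 2, 13)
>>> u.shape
(29, 3, 2, 11)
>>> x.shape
(2, 29, 11, 2)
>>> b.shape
(3, 29, 2, 13)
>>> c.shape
(11, 13)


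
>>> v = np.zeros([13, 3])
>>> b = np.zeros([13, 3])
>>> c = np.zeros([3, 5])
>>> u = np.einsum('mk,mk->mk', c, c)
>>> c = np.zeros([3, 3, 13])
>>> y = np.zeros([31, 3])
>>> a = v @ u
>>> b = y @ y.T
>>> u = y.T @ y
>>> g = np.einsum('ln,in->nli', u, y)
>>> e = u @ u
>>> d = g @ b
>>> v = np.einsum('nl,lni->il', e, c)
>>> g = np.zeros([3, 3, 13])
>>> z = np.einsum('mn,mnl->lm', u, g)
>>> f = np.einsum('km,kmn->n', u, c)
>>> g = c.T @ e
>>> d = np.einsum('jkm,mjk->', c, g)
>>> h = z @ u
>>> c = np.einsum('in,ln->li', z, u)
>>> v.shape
(13, 3)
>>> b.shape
(31, 31)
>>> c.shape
(3, 13)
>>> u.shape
(3, 3)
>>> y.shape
(31, 3)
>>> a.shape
(13, 5)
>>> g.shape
(13, 3, 3)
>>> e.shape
(3, 3)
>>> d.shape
()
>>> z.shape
(13, 3)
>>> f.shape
(13,)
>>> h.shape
(13, 3)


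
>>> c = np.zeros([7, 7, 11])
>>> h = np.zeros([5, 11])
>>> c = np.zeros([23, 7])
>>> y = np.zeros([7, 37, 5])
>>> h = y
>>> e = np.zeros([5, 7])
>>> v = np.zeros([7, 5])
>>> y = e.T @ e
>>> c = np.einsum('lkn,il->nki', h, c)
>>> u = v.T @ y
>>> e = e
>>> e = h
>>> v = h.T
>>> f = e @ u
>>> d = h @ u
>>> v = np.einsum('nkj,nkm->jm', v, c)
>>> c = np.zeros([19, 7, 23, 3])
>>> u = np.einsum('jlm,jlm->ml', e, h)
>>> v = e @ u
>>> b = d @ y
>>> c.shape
(19, 7, 23, 3)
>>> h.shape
(7, 37, 5)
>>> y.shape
(7, 7)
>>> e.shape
(7, 37, 5)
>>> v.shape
(7, 37, 37)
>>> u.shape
(5, 37)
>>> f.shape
(7, 37, 7)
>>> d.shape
(7, 37, 7)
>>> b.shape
(7, 37, 7)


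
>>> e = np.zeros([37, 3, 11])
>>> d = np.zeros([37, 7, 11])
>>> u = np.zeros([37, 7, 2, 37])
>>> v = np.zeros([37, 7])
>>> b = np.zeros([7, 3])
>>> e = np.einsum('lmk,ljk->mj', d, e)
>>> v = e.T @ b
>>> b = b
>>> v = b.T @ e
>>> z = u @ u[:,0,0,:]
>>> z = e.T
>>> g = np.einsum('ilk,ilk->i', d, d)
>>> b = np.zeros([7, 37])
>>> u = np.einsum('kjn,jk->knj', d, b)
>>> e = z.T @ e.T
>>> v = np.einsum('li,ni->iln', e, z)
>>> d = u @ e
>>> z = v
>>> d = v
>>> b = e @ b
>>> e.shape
(7, 7)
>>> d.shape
(7, 7, 3)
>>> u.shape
(37, 11, 7)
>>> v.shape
(7, 7, 3)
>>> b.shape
(7, 37)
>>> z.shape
(7, 7, 3)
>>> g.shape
(37,)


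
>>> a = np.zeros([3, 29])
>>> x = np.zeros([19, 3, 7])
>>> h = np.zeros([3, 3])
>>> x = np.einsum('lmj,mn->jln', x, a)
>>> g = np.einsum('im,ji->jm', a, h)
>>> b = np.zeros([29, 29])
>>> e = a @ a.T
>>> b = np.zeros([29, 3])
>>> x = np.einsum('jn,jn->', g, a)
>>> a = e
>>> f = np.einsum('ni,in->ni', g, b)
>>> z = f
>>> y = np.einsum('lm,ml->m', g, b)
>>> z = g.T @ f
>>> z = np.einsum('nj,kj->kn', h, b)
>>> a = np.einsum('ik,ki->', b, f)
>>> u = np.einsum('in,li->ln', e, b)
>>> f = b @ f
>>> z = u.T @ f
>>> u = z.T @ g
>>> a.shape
()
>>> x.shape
()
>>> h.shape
(3, 3)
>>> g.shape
(3, 29)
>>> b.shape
(29, 3)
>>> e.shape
(3, 3)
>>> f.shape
(29, 29)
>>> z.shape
(3, 29)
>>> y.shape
(29,)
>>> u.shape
(29, 29)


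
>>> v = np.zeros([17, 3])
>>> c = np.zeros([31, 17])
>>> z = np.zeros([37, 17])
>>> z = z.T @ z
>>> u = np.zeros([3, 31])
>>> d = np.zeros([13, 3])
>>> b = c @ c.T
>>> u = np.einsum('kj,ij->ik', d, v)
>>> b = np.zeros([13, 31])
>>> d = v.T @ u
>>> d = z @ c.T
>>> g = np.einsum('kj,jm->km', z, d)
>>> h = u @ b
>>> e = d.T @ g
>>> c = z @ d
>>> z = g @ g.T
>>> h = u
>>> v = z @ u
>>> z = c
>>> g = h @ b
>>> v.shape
(17, 13)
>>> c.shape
(17, 31)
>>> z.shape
(17, 31)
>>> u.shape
(17, 13)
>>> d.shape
(17, 31)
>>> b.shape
(13, 31)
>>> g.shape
(17, 31)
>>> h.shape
(17, 13)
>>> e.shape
(31, 31)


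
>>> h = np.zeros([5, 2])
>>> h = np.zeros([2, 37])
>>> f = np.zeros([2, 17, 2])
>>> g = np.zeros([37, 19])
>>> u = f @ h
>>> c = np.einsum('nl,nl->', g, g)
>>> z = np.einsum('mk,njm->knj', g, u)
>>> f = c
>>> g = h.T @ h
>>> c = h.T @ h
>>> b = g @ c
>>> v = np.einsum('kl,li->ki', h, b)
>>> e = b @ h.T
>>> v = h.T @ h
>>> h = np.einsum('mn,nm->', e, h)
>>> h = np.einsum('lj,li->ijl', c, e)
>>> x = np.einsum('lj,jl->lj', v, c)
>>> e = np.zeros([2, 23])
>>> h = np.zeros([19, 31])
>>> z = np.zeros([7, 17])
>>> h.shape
(19, 31)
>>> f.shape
()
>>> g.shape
(37, 37)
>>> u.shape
(2, 17, 37)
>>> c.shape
(37, 37)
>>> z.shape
(7, 17)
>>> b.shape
(37, 37)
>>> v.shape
(37, 37)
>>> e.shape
(2, 23)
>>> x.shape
(37, 37)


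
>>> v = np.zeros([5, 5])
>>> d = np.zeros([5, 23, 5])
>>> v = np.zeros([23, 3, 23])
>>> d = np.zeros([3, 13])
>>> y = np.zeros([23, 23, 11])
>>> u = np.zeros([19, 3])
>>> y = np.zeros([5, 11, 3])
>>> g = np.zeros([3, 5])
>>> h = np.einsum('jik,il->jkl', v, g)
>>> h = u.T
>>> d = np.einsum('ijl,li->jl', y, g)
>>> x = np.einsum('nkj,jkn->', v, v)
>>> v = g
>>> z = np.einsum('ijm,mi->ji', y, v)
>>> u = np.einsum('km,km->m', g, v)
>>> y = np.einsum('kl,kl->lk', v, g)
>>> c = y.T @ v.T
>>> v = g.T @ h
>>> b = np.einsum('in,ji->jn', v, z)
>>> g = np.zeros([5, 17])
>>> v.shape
(5, 19)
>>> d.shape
(11, 3)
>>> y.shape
(5, 3)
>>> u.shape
(5,)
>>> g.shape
(5, 17)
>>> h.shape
(3, 19)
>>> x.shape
()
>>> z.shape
(11, 5)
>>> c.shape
(3, 3)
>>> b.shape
(11, 19)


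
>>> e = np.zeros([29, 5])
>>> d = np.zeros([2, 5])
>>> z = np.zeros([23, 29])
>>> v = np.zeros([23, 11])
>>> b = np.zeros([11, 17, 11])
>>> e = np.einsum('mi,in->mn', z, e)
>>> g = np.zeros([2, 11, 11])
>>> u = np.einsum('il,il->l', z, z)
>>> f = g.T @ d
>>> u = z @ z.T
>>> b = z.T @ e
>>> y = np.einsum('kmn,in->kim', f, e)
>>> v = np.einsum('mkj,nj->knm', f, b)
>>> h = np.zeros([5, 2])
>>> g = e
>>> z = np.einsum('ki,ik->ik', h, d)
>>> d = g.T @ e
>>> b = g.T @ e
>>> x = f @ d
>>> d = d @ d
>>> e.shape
(23, 5)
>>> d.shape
(5, 5)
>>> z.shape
(2, 5)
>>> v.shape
(11, 29, 11)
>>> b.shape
(5, 5)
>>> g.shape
(23, 5)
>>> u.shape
(23, 23)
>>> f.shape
(11, 11, 5)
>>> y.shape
(11, 23, 11)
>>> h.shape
(5, 2)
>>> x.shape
(11, 11, 5)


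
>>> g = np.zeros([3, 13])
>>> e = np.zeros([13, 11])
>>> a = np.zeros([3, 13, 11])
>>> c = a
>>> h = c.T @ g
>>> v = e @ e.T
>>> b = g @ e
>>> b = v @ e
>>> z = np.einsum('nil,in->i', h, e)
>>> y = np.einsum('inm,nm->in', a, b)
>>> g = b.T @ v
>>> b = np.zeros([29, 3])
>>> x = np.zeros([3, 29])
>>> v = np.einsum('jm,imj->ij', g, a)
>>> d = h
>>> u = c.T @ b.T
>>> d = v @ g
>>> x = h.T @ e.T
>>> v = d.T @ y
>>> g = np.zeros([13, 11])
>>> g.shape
(13, 11)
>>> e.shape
(13, 11)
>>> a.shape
(3, 13, 11)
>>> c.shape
(3, 13, 11)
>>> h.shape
(11, 13, 13)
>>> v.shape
(13, 13)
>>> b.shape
(29, 3)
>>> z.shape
(13,)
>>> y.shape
(3, 13)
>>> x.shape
(13, 13, 13)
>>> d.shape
(3, 13)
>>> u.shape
(11, 13, 29)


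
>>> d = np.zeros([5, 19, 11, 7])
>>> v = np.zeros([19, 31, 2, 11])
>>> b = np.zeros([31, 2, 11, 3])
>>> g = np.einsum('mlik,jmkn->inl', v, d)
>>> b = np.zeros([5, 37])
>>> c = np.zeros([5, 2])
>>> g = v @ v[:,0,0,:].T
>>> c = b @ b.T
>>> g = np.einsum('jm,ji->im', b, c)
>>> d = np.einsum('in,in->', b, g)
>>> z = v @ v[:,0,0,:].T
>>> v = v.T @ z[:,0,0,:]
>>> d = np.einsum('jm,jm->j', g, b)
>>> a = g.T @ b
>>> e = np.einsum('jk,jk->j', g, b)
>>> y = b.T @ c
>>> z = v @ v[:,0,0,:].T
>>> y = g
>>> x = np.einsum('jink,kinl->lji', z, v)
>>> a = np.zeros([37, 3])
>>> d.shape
(5,)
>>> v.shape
(11, 2, 31, 19)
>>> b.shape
(5, 37)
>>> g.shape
(5, 37)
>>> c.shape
(5, 5)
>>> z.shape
(11, 2, 31, 11)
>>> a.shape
(37, 3)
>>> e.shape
(5,)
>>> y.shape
(5, 37)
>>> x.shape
(19, 11, 2)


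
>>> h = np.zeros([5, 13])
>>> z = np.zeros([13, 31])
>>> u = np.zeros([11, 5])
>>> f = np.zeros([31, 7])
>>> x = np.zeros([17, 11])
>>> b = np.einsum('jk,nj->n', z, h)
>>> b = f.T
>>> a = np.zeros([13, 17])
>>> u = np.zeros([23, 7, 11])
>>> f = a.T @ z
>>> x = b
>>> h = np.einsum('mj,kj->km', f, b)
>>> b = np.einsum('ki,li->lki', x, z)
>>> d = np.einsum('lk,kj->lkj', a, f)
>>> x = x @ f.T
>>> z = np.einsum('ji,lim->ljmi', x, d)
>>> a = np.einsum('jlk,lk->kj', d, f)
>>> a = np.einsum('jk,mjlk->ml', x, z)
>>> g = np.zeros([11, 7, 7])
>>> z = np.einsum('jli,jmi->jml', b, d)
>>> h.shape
(7, 17)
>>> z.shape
(13, 17, 7)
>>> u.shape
(23, 7, 11)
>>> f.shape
(17, 31)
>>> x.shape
(7, 17)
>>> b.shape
(13, 7, 31)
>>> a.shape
(13, 31)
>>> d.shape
(13, 17, 31)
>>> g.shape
(11, 7, 7)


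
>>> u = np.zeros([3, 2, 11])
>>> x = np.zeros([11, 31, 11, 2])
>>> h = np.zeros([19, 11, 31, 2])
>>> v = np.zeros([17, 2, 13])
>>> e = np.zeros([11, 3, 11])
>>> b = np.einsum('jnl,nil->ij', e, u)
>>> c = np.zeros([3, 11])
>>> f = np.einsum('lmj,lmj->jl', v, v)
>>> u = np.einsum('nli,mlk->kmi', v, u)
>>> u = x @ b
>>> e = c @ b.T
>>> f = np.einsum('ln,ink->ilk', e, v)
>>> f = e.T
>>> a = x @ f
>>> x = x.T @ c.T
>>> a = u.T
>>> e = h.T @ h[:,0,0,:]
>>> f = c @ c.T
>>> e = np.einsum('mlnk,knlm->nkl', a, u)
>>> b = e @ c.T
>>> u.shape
(11, 31, 11, 11)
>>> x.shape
(2, 11, 31, 3)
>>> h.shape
(19, 11, 31, 2)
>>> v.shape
(17, 2, 13)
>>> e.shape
(31, 11, 11)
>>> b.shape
(31, 11, 3)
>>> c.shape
(3, 11)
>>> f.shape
(3, 3)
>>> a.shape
(11, 11, 31, 11)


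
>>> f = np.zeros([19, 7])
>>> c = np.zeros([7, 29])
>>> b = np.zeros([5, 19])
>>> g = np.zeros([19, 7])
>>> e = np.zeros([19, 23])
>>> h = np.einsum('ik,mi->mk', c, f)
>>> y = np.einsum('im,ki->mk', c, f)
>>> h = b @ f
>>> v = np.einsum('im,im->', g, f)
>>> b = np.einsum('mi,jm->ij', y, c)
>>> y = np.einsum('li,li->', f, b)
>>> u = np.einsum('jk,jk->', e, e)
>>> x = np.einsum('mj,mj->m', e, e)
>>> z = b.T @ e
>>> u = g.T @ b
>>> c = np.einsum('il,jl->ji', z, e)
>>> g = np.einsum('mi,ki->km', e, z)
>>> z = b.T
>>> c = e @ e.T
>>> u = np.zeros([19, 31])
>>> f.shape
(19, 7)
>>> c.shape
(19, 19)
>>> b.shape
(19, 7)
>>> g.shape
(7, 19)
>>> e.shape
(19, 23)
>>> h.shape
(5, 7)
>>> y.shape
()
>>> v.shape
()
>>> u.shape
(19, 31)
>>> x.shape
(19,)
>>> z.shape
(7, 19)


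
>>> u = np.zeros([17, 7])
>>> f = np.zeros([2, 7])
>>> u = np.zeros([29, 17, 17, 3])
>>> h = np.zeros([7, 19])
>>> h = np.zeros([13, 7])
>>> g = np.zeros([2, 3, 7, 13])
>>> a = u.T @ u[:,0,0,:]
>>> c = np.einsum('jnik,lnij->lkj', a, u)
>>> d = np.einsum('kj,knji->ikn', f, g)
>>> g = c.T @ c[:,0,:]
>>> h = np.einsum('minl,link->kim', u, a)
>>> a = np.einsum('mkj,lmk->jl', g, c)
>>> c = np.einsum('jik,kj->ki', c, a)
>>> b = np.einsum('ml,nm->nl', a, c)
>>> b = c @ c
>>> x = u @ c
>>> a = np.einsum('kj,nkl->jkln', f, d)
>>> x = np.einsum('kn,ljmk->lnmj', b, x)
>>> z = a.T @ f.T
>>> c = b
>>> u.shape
(29, 17, 17, 3)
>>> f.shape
(2, 7)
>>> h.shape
(3, 17, 29)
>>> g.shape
(3, 3, 3)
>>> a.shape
(7, 2, 3, 13)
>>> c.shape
(3, 3)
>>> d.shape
(13, 2, 3)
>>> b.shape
(3, 3)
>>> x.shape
(29, 3, 17, 17)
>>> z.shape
(13, 3, 2, 2)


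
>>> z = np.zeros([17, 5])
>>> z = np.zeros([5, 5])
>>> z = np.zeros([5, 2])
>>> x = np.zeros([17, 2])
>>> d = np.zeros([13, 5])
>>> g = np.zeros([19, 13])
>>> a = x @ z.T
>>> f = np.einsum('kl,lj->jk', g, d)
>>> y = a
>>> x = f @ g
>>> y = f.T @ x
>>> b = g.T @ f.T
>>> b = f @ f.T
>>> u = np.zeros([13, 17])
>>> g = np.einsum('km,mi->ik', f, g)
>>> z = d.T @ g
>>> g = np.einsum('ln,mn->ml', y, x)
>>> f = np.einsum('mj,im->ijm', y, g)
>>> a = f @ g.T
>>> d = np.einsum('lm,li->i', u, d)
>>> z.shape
(5, 5)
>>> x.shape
(5, 13)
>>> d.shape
(5,)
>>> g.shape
(5, 19)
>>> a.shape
(5, 13, 5)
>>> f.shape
(5, 13, 19)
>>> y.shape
(19, 13)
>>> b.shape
(5, 5)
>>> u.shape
(13, 17)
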